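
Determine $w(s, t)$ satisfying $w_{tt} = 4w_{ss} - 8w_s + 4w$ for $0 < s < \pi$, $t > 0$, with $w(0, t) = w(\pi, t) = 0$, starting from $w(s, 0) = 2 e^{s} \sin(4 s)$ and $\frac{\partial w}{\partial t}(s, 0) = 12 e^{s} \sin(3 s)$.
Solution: Substitute $w = e^{s}u$.
Then $w_s = e^{s}(u_s + u)$, $w_{ss} = e^{s}(u_{ss} + 2u_s + u)$, $w_{tt} = e^{s}u_{tt}$; substituting and dividing by $e^{s}$, the lower-order terms cancel: $u_{tt} = 4u_{ss}$ (standard wave equation).
Data for $u$: $u(s,0) = e^{-s}w(s,0) = 2 \sin(4 s)$; $u_t(s,0) = e^{-s}w_t(s,0) = 12 \sin(3 s)$. The boundary conditions carry over: $u(0,t) = u(\pi,t) = 0$.
Separating variables: $u = \sum [A_n \cos(\omega_n t) + B_n \sin(\omega_n t)] \sin(ns)$, $\omega_n = 2n$. From ICs ($B_n$ = velocity coefficient / $\omega_n$): $A_4=2, B_3=2$.
So $u(s,t) = 2 \sin(3 s) \sin(6 t) + 2 \sin(4 s) \cos(8 t)$, and $w(s,t) = e^{s}u(s,t)$.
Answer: $w(s, t) = 2 e^{s} \sin(3 s) \sin(6 t) + 2 e^{s} \sin(4 s) \cos(8 t)$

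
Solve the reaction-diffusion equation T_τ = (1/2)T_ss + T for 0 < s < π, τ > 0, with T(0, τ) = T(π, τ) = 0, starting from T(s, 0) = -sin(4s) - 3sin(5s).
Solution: Substitute T = exp(τ)u, i.e. u = exp(-τ)T.
By the product rule, T_τ = exp(τ)(u_τ + u), T_ss = exp(τ)u_ss.
Substituting into the PDE and dividing by exp(τ): u_τ + u = (1/2)u_ss + u.
The lower-order terms cancel, leaving the standard heat equation u_τ = (1/2)u_ss.
Initial data for u: u(s,0) = T(s,0) = -sin(4s) - 3sin(5s). The boundary conditions carry over: u(0,τ) = u(π,τ) = 0.
Solve for u:
  Using separation of variables u = X(s)G(τ):
  Eigenfunctions: sin(ns), n = 1, 2, 3, ...
  General solution: u(s, τ) = Σ c_n sin(ns) exp(-n² τ/2)
  Matching u(s,0) = -sin(4s) - 3sin(5s) term by term: c_4=-1, c_5=-3.
Hence u(s,τ) = -exp(-8τ)sin(4s) - 3exp(-25τ/2)sin(5s).
Transform back: T(s,τ) = exp(τ)u(s,τ).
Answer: T(s, τ) = -exp(-7τ)sin(4s) - 3exp(-23τ/2)sin(5s)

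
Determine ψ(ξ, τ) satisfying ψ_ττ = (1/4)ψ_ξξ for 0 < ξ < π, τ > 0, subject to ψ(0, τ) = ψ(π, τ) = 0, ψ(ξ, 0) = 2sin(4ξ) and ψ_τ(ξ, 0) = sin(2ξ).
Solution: Using separation of variables ψ = X(ξ)T(τ):
Eigenfunctions: sin(nξ), n = 1, 2, 3, ...
General solution: ψ(ξ, τ) = Σ [A_n cos(n τ/2) + B_n sin(n τ/2)] sin(nξ)
From ψ(ξ,0) = 2sin(4ξ): A_4=2. From ψ_τ(ξ,0) = sin(2ξ), using ψ_τ(ξ,0) = Σ ω_n B_n sin(nξ) with ω_n = n/2: B_2 = 1/1 = 1.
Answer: ψ(ξ, τ) = sin(2ξ)sin(τ) + 2sin(4ξ)cos(2τ)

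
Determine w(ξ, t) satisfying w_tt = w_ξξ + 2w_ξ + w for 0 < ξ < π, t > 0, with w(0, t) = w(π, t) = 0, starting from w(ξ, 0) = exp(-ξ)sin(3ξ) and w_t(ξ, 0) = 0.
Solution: Substitute w = exp(-ξ)u, i.e. u = exp(ξ)w.
By the product rule, w_ξ = exp(-ξ)(u_ξ - u), w_ξξ = exp(-ξ)(u_ξξ - 2u_ξ + u), w_tt = exp(-ξ)u_tt.
Substituting into the PDE and dividing by exp(-ξ): u_tt = (u_ξξ - 2u_ξ + u) + 2(u_ξ - u) + u.
The lower-order terms cancel, leaving the standard wave equation u_tt = u_ξξ.
Initial data for u: u(ξ,0) = exp(ξ)w(ξ,0) = sin(3ξ); u_t(ξ,0) = exp(ξ)w_t(ξ,0) = 0. The boundary conditions carry over: u(0,t) = u(π,t) = 0.
Solve for u:
  Using separation of variables u = X(ξ)T(t):
  Eigenfunctions: sin(nξ), n = 1, 2, 3, ...
  General solution: u(ξ, t) = Σ [A_n cos(n t) + B_n sin(n t)] sin(nξ)
  From u(ξ,0) = sin(3ξ): A_3=1. From u_t(ξ,0) = 0: all B_n = 0.
Hence u(ξ,t) = sin(3ξ)cos(3t).
Transform back: w(ξ,t) = exp(-ξ)u(ξ,t).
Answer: w(ξ, t) = exp(-ξ)sin(3ξ)cos(3t)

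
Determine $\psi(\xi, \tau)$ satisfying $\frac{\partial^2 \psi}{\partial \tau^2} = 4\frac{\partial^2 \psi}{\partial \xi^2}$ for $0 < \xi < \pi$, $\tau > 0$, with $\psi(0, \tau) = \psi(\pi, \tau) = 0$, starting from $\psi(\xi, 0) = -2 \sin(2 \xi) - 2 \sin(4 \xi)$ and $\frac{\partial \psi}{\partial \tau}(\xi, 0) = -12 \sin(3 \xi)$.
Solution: Separating variables: $\psi = \sum [A_n \cos(\omega_n \tau) + B_n \sin(\omega_n \tau)] \sin(n\xi)$, $\omega_n = 2n$. From ICs ($B_n$ = velocity coefficient / $\omega_n$): $A_2=-2, A_4=-2, B_3=-2$.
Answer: $\psi(\xi, \tau) = -2 \sin(6 \tau) \sin(3 \xi) - 2 \sin(2 \xi) \cos(4 \tau) - 2 \sin(4 \xi) \cos(8 \tau)$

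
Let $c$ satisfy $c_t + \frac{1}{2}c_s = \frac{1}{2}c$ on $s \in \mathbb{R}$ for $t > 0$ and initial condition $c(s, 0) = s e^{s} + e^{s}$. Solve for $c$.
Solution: Substitute $c = e^{s}u$.
Then $c_s = e^{s}(u_s + u)$, $c_t = e^{s}u_t$; substituting and dividing by $e^{s}$, the lower-order terms cancel: $u_t + \frac{1}{2}u_s = 0$ (standard advection equation).
Data for $u$: $u(s,0) = e^{-s}c(s,0) = s + 1$.
By characteristics ($ds/dt = 1/2$), $u(s,t) = f(s - \frac{1}{2}t)$ with $f = u( \cdot , 0)$.
So $u(s,t) = s - \frac{1}{2} t + 1$, and $c(s,t) = e^{s}u(s,t)$.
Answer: $c(s, t) = s e^{s} - \frac{1}{2} t e^{s} + e^{s}$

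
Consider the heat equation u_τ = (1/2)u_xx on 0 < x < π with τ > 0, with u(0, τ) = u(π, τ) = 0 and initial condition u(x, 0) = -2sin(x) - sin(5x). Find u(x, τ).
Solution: Separating variables: u = Σ c_n exp(-n²τ/2) sin(nx). From u(x,0) = -2sin(x) - sin(5x): c_1=-2, c_5=-1.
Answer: u(x, τ) = -2exp(-τ/2)sin(x) - exp(-25τ/2)sin(5x)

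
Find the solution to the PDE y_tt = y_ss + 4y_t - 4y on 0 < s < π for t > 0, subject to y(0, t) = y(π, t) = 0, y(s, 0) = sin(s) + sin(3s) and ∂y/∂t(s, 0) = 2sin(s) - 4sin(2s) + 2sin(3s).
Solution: Substitute y = exp(2t)u, i.e. u = exp(-2t)y.
By the product rule, y_t = exp(2t)(u_t + 2u), y_tt = exp(2t)(u_tt + 4u_t + 4u), y_ss = exp(2t)u_ss.
Substituting into the PDE and dividing by exp(2t): u_tt + 4u_t + 4u = u_ss + 4(u_t + 2u) - 4u.
The lower-order terms cancel, leaving the standard wave equation u_tt = u_ss.
Initial data for u: u(s,0) = y(s,0) = sin(s) + sin(3s); u_t(s,0) = y_t(s,0) - 2y(s,0) = -4sin(2s). The boundary conditions carry over: u(0,t) = u(π,t) = 0.
Solve for u:
  Using separation of variables u = X(s)T(t):
  Eigenfunctions: sin(ns), n = 1, 2, 3, ...
  General solution: u(s, t) = Σ [A_n cos(n t) + B_n sin(n t)] sin(ns)
  From u(s,0) = sin(s) + sin(3s): A_1=1, A_3=1. From u_t(s,0) = -4sin(2s), using u_t(s,0) = Σ ω_n B_n sin(ns) with ω_n = n: B_2 = (-4)/2 = -2.
Hence u(s,t) = sin(s)cos(t) - 2sin(2s)sin(2t) + sin(3s)cos(3t).
Transform back: y(s,t) = exp(2t)u(s,t).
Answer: y(s, t) = exp(2t)sin(s)cos(t) - 2exp(2t)sin(2s)sin(2t) + exp(2t)sin(3s)cos(3t)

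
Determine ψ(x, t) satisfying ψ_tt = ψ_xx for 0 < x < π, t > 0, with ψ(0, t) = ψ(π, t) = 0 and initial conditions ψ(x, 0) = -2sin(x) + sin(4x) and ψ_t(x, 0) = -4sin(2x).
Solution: Separating variables: ψ = Σ [A_n cos(ω_n t) + B_n sin(ω_n t)] sin(nx), ω_n = n. From ICs (B_n = velocity coefficient / ω_n): A_1=-2, A_4=1, B_2=-2.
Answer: ψ(x, t) = -2sin(2t)sin(2x) - 2sin(x)cos(t) + sin(4x)cos(4t)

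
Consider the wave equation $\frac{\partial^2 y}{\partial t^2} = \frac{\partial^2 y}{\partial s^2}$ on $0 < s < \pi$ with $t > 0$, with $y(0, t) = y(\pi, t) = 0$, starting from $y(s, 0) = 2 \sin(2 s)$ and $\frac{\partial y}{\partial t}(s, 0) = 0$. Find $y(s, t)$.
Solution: Separating variables: $y = \sum [A_n \cos(\omega_n t) + B_n \sin(\omega_n t)] \sin(ns)$, $\omega_n = n$. From ICs: $A_2=2$.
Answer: $y(s, t) = 2 \sin(2 s) \cos(2 t)$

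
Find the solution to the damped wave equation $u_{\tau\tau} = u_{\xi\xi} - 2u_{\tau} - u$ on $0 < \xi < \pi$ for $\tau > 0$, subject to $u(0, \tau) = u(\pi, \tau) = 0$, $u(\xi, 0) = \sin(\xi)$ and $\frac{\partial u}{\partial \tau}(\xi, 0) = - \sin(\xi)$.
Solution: Substitute $u = e^{-\tau}w$, i.e. $w = e^{\tau}u$.
By the product rule, $u_{\tau} = e^{-\tau}(w_{\tau} - w)$, $u_{\tau\tau} = e^{-\tau}(w_{\tau\tau} - 2w_{\tau} + w)$, $u_{\xi\xi} = e^{-\tau}w_{\xi\xi}$.
Substituting into the PDE and dividing by $e^{-\tau}$: $w_{\tau\tau} - 2w_{\tau} + w = w_{\xi\xi} - 2(w_{\tau} - w) - w$.
The lower-order terms cancel, leaving the standard wave equation $w_{\tau\tau} = w_{\xi\xi}$.
Initial data for $w$: $w(\xi,0) = u(\xi,0) = \sin(\xi)$; $w_{\tau}(\xi,0) = u_{\tau}(\xi,0) + u(\xi,0) = 0$. The boundary conditions carry over: $w(0,\tau) = w(\pi,\tau) = 0$.
Solve for $w$:
  Using separation of variables $w = X(\xi)T(\tau)$:
  Eigenfunctions: $\sin(n\xi)$, $n = 1, 2, 3, \ldots$
  General solution: $w(\xi, \tau) = \sum [A_n \cos(n \tau) + B_n \sin(n \tau)] \sin(n\xi)$
  From $w(\xi,0) = \sin(\xi)$: $A_1=1$. From $w_{\tau}(\xi,0) = 0$: all $B_n = 0$.
Hence $w(\xi,\tau) = \sin(\xi) \cos(\tau)$.
Transform back: $u(\xi,\tau) = e^{-\tau}w(\xi,\tau)$.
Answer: $u(\xi, \tau) = e^{-\tau} \sin(\xi) \cos(\tau)$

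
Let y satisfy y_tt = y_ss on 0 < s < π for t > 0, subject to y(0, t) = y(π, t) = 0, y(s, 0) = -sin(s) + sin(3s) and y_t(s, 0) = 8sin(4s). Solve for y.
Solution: Separating variables: y = Σ [A_n cos(ω_n t) + B_n sin(ω_n t)] sin(ns), ω_n = n. From ICs (B_n = velocity coefficient / ω_n): A_1=-1, A_3=1, B_4=2.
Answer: y(s, t) = -sin(s)cos(t) + sin(3s)cos(3t) + 2sin(4s)sin(4t)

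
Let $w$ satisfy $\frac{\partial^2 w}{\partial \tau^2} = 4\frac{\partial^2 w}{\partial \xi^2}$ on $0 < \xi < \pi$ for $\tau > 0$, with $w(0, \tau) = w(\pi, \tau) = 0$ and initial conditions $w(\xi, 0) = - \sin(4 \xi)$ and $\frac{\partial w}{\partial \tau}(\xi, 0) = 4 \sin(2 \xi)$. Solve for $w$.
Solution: Separating variables: $w = \sum [A_n \cos(\omega_n \tau) + B_n \sin(\omega_n \tau)] \sin(n\xi)$, $\omega_n = 2n$. From ICs ($B_n$ = velocity coefficient / $\omega_n$): $A_4=-1, B_2=1$.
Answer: $w(\xi, \tau) = \sin(4 \tau) \sin(2 \xi) -  \sin(4 \xi) \cos(8 \tau)$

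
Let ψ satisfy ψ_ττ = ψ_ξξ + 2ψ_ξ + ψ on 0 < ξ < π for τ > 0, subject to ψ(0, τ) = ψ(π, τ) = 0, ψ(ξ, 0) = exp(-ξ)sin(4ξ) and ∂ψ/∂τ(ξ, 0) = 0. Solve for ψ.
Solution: Substitute ψ = exp(-ξ)u.
Then ψ_ξ = exp(-ξ)(u_ξ - u), ψ_ξξ = exp(-ξ)(u_ξξ - 2u_ξ + u), ψ_ττ = exp(-ξ)u_ττ; substituting and dividing by exp(-ξ), the lower-order terms cancel: u_ττ = u_ξξ (standard wave equation).
Data for u: u(ξ,0) = exp(ξ)ψ(ξ,0) = sin(4ξ); u_τ(ξ,0) = exp(ξ)ψ_τ(ξ,0) = 0. The boundary conditions carry over: u(0,τ) = u(π,τ) = 0.
Separating variables: u = Σ [A_n cos(ω_n τ) + B_n sin(ω_n τ)] sin(nξ), ω_n = n. From ICs: A_4=1.
So u(ξ,τ) = sin(4ξ)cos(4τ), and ψ(ξ,τ) = exp(-ξ)u(ξ,τ).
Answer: ψ(ξ, τ) = exp(-ξ)sin(4ξ)cos(4τ)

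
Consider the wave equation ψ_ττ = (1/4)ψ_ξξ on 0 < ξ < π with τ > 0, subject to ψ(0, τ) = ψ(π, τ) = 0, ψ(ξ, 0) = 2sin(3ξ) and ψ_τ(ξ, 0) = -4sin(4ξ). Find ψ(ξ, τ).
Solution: Separating variables: ψ = Σ [A_n cos(ω_n τ) + B_n sin(ω_n τ)] sin(nξ), ω_n = n/2. From ICs (B_n = velocity coefficient / ω_n): A_3=2, B_4=-2.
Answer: ψ(ξ, τ) = 2sin(3ξ)cos(3τ/2) - 2sin(4ξ)sin(2τ)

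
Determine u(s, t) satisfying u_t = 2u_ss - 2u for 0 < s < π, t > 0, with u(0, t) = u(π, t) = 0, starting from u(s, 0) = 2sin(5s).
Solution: Substitute u = exp(-2t)w.
Then u_t = exp(-2t)(w_t - 2w), u_ss = exp(-2t)w_ss; substituting and dividing by exp(-2t), the lower-order terms cancel: w_t = 2w_ss (standard heat equation).
Data for w: w(s,0) = u(s,0) = 2sin(5s). The boundary conditions carry over: w(0,t) = w(π,t) = 0.
Separating variables: w = Σ c_n exp(-2n²t) sin(ns). From w(s,0) = 2sin(5s): c_5=2.
So w(s,t) = 2exp(-50t)sin(5s), and u(s,t) = exp(-2t)w(s,t).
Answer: u(s, t) = 2exp(-52t)sin(5s)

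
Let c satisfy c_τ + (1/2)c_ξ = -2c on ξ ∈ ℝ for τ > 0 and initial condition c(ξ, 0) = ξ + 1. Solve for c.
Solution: Substitute c = exp(-2τ)u.
Then c_τ = exp(-2τ)(u_τ - 2u), c_ξ = exp(-2τ)u_ξ; substituting and dividing by exp(-2τ), the lower-order terms cancel: u_τ + (1/2)u_ξ = 0 (standard advection equation).
Data for u: u(ξ,0) = c(ξ,0) = ξ + 1.
By characteristics (dξ/dτ = 1/2), u(ξ,τ) = f(ξ - (1/2)τ) with f = u(·, 0).
So u(ξ,τ) = ξ - (1/2)τ + 1, and c(ξ,τ) = exp(-2τ)u(ξ,τ).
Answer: c(ξ, τ) = ξexp(-2τ) - (1/2)τexp(-2τ) + exp(-2τ)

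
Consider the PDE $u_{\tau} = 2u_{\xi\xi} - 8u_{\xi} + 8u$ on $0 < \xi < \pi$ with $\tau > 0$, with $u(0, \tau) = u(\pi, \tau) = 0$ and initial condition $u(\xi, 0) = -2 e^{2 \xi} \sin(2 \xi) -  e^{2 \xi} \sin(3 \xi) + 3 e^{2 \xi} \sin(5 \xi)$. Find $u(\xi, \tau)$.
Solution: Substitute $u = e^{2\xi}w$, i.e. $w = e^{-2\xi}u$.
By the product rule, $u_{\xi} = e^{2\xi}(w_{\xi} + 2w)$, $u_{\xi\xi} = e^{2\xi}(w_{\xi\xi} + 4w_{\xi} + 4w)$, $u_{\tau} = e^{2\xi}w_{\tau}$.
Substituting into the PDE and dividing by $e^{2\xi}$: $w_{\tau} = 2(w_{\xi\xi} + 4w_{\xi} + 4w) - 8(w_{\xi} + 2w) + 8w$.
The lower-order terms cancel, leaving the standard heat equation $w_{\tau} = 2w_{\xi\xi}$.
Initial data for $w$: $w(\xi,0) = e^{-2\xi}u(\xi,0) = -2 \sin(2 \xi) - \sin(3 \xi) + 3 \sin(5 \xi)$. The boundary conditions carry over: $w(0,\tau) = w(\pi,\tau) = 0$.
Solve for $w$:
  Using separation of variables $w = X(\xi)T(\tau)$:
  Eigenfunctions: $\sin(n\xi)$, $n = 1, 2, 3, \ldots$
  General solution: $w(\xi, \tau) = \sum c_n \sin(n\xi) e^{-2n^2 \tau}$
  Matching $w(\xi,0) = -2 \sin(2 \xi) - \sin(3 \xi) + 3 \sin(5 \xi)$ term by term: $c_2=-2, c_3=-1, c_5=3$.
Hence $w(\xi,\tau) = -2 e^{-8 \tau} \sin(2 \xi) - e^{-18 \tau} \sin(3 \xi) + 3 e^{-50 \tau} \sin(5 \xi)$.
Transform back: $u(\xi,\tau) = e^{2\xi}w(\xi,\tau)$.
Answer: $u(\xi, \tau) = -2 e^{-8 \tau} e^{2 \xi} \sin(2 \xi) -  e^{-18 \tau} e^{2 \xi} \sin(3 \xi) + 3 e^{-50 \tau} e^{2 \xi} \sin(5 \xi)$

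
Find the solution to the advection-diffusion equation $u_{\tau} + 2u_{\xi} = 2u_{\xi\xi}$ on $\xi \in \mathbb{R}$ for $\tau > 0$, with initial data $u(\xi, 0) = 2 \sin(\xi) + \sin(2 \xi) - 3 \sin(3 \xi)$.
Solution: Change to a moving frame: let $\eta = \xi - 2\tau$, $\sigma = \tau$ and write $u(\xi,\tau) = w(\eta,\sigma)$.
By the chain rule $u_{\tau} = w_{\sigma} - 2w_{\eta}$, $u_{\xi} = w_{\eta}$, $u_{\xi\xi} = w_{\eta\eta}$.
Then $u_{\tau} + 2u_{\xi} = w_{\sigma}$: the advection term cancels and the PDE becomes the heat equation $w_{\sigma} = 2w_{\eta\eta}$ on $\eta \in \mathbb{R}$.
Initial data: $w(\eta,0) = u(\eta,0) = 2 \sin(\eta) + \sin(2 \eta) - 3 \sin(3 \eta)$.
On $\eta \in \mathbb{R}$ each mode satisfies $(\sin(n\eta))'' = -n^2 \sin(n\eta)$, so $e^{-2n^2\sigma} \sin(n\eta)$ solves the heat equation; by superposition $w(\eta,\sigma) = \sum c_n e^{-2n^2\sigma} \sin(n\eta)$.
Reading off the coefficients: $c_1=2, c_2=1, c_3=-3$, so $w(\eta,\sigma) = 2 e^{-2 \sigma} \sin(\eta) + e^{-8 \sigma} \sin(2 \eta) - 3 e^{-18 \sigma} \sin(3 \eta)$.
Substituting back $\eta = \xi - 2\tau$, $\sigma = \tau$: $u(\xi,\tau) = w(\xi - 2\tau, \tau)$.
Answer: $u(\xi, \tau) = -2 e^{-2 \tau} \sin(2 \tau - \xi) -  e^{-8 \tau} \sin(4 \tau - 2 \xi) + 3 e^{-18 \tau} \sin(6 \tau - 3 \xi)$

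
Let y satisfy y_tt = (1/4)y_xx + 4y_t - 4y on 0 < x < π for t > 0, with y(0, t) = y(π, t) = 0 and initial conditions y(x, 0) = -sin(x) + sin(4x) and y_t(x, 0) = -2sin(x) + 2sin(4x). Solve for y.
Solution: Substitute y = exp(2t)u, i.e. u = exp(-2t)y.
By the product rule, y_t = exp(2t)(u_t + 2u), y_tt = exp(2t)(u_tt + 4u_t + 4u), y_xx = exp(2t)u_xx.
Substituting into the PDE and dividing by exp(2t): u_tt + 4u_t + 4u = (1/4)u_xx + 4(u_t + 2u) - 4u.
The lower-order terms cancel, leaving the standard wave equation u_tt = (1/4)u_xx.
Initial data for u: u(x,0) = y(x,0) = -sin(x) + sin(4x); u_t(x,0) = y_t(x,0) - 2y(x,0) = 0. The boundary conditions carry over: u(0,t) = u(π,t) = 0.
Solve for u:
  Using separation of variables u = X(x)T(t):
  Eigenfunctions: sin(nx), n = 1, 2, 3, ...
  General solution: u(x, t) = Σ [A_n cos(n t/2) + B_n sin(n t/2)] sin(nx)
  From u(x,0) = -sin(x) + sin(4x): A_1=-1, A_4=1. From u_t(x,0) = 0: all B_n = 0.
Hence u(x,t) = -sin(x)cos(t/2) + sin(4x)cos(2t).
Transform back: y(x,t) = exp(2t)u(x,t).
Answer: y(x, t) = -exp(2t)sin(x)cos(t/2) + exp(2t)sin(4x)cos(2t)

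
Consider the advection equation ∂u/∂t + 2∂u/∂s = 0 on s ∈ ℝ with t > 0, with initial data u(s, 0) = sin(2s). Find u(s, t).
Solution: By characteristics (ds/dt = 2), u(s,t) = f(s - 2t) with f = u(·, 0).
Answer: u(s, t) = sin(2s - 4t)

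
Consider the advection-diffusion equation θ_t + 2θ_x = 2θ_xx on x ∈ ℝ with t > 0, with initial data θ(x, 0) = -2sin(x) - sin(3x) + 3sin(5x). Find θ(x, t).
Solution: Moving frame: η = x - 2t, σ = t, θ = u(η,σ), so θ_t = u_σ - 2u_η and θ_xx = u_ηη.
Hence θ_t + 2θ_x = u_σ and the PDE becomes the heat equation u_σ = 2u_ηη on η ∈ ℝ.
Initial data: u(η,0) = θ(η,0) = -2sin(η) - sin(3η) + 3sin(5η). Each mode sin(nη) decays as exp(-2n²σ) on ℝ, so u(η,σ) = Σ c_n exp(-2n²σ) sin(nη) with c_1=-2, c_3=-1, c_5=3: u(η,σ) = -2exp(-2σ)sin(η) - exp(-18σ)sin(3η) + 3exp(-50σ)sin(5η).
Substituting back: θ(x,t) = u(x - 2t, t).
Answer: θ(x, t) = 2exp(-2t)sin(2t - x) + exp(-18t)sin(6t - 3x) - 3exp(-50t)sin(10t - 5x)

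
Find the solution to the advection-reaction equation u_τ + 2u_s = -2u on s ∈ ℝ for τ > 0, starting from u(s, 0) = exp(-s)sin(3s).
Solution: Substitute u = exp(-s)w, i.e. w = exp(s)u.
By the product rule, u_s = exp(-s)(w_s - w), u_τ = exp(-s)w_τ.
Substituting into the PDE and dividing by exp(-s): w_τ + 2(w_s - w) = -2w.
The lower-order terms cancel, leaving the standard advection equation w_τ + 2w_s = 0.
Initial data for w: w(s,0) = exp(s)u(s,0) = sin(3s).
Solve for w:
  By method of characteristics (waves move right with speed 2):
  Along characteristics s - 2τ = const, w is constant, so w(s,τ) = f(s - 2τ) with f = w(·, 0).
Hence w(s,τ) = sin(3s - 6τ).
Transform back: u(s,τ) = exp(-s)w(s,τ).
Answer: u(s, τ) = exp(-s)sin(3s - 6τ)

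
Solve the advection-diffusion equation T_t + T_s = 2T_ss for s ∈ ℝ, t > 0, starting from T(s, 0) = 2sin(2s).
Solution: Change to a moving frame: let η = s - t, σ = t and write T(s,t) = u(η,σ).
By the chain rule T_t = u_σ - u_η, T_s = u_η, T_ss = u_ηη.
Then T_t + T_s = u_σ: the advection term cancels and the PDE becomes the heat equation u_σ = 2u_ηη on η ∈ ℝ.
Initial data: u(η,0) = T(η,0) = 2sin(2η).
On η ∈ ℝ each mode satisfies (sin(nη))″ = -n² sin(nη), so exp(-2n²σ) sin(nη) solves the heat equation; by superposition u(η,σ) = Σ c_n exp(-2n²σ) sin(nη).
Reading off the coefficients: c_2=2, so u(η,σ) = 2exp(-8σ)sin(2η).
Substituting back η = s - t, σ = t: T(s,t) = u(s - t, t).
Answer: T(s, t) = 2exp(-8t)sin(2s - 2t)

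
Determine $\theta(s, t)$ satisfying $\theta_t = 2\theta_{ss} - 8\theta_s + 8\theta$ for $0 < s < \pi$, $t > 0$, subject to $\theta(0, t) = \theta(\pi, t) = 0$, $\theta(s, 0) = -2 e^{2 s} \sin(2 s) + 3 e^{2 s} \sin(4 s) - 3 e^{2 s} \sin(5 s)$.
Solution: Substitute $\theta = e^{2s}u$, i.e. $u = e^{-2s}\theta$.
By the product rule, $\theta_s = e^{2s}(u_s + 2u)$, $\theta_{ss} = e^{2s}(u_{ss} + 4u_s + 4u)$, $\theta_t = e^{2s}u_t$.
Substituting into the PDE and dividing by $e^{2s}$: $u_t = 2(u_{ss} + 4u_s + 4u) - 8(u_s + 2u) + 8u$.
The lower-order terms cancel, leaving the standard heat equation $u_t = 2u_{ss}$.
Initial data for $u$: $u(s,0) = e^{-2s}\theta(s,0) = -2 \sin(2 s) + 3 \sin(4 s) - 3 \sin(5 s)$. The boundary conditions carry over: $u(0,t) = u(\pi,t) = 0$.
Solve for $u$:
  Using separation of variables $u = X(s)G(t)$:
  Eigenfunctions: $\sin(ns)$, $n = 1, 2, 3, \ldots$
  General solution: $u(s, t) = \sum c_n \sin(ns) e^{-2n^2 t}$
  Matching $u(s,0) = -2 \sin(2 s) + 3 \sin(4 s) - 3 \sin(5 s)$ term by term: $c_2=-2, c_4=3, c_5=-3$.
Hence $u(s,t) = -2 e^{-8 t} \sin(2 s) + 3 e^{-32 t} \sin(4 s) - 3 e^{-50 t} \sin(5 s)$.
Transform back: $\theta(s,t) = e^{2s}u(s,t)$.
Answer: $\theta(s, t) = -2 e^{2 s} e^{-8 t} \sin(2 s) + 3 e^{2 s} e^{-32 t} \sin(4 s) - 3 e^{2 s} e^{-50 t} \sin(5 s)$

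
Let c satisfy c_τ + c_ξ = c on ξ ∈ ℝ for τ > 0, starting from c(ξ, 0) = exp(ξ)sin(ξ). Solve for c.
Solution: Substitute c = exp(ξ)u, i.e. u = exp(-ξ)c.
By the product rule, c_ξ = exp(ξ)(u_ξ + u), c_τ = exp(ξ)u_τ.
Substituting into the PDE and dividing by exp(ξ): u_τ + (u_ξ + u) = u.
The lower-order terms cancel, leaving the standard advection equation u_τ + u_ξ = 0.
Initial data for u: u(ξ,0) = exp(-ξ)c(ξ,0) = sin(ξ).
Solve for u:
  By method of characteristics (waves move right with speed 1):
  Along characteristics ξ - τ = const, u is constant, so u(ξ,τ) = f(ξ - τ) with f = u(·, 0).
Hence u(ξ,τ) = sin(ξ - τ).
Transform back: c(ξ,τ) = exp(ξ)u(ξ,τ).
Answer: c(ξ, τ) = exp(ξ)sin(ξ - τ)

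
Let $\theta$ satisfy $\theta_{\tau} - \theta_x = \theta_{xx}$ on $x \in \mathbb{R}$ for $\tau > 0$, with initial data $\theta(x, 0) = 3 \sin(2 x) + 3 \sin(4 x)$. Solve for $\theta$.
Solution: Moving frame: $\eta = x + \tau$, $\sigma = \tau$, $\theta = u(\eta,\sigma)$, so $\theta_{\tau} = u_{\sigma} + u_{\eta}$ and $\theta_{xx} = u_{\eta\eta}$.
Hence $\theta_{\tau} - \theta_x = u_{\sigma}$ and the PDE becomes the heat equation $u_{\sigma} = u_{\eta\eta}$ on $\eta \in \mathbb{R}$.
Initial data: $u(\eta,0) = \theta(\eta,0) = 3 \sin(2 \eta) + 3 \sin(4 \eta)$. Each mode $\sin(n\eta)$ decays as $e^{-n^2\sigma}$ on $\mathbb{R}$, so $u(\eta,\sigma) = \sum c_n e^{-n^2\sigma} \sin(n\eta)$ with $c_2=3, c_4=3$: $u(\eta,\sigma) = 3 e^{-4 \sigma} \sin(2 \eta) + 3 e^{-16 \sigma} \sin(4 \eta)$.
Substituting back: $\theta(x,\tau) = u(x + \tau, \tau)$.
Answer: $\theta(x, \tau) = 3 e^{-4 \tau} \sin(2 \tau + 2 x) + 3 e^{-16 \tau} \sin(4 \tau + 4 x)$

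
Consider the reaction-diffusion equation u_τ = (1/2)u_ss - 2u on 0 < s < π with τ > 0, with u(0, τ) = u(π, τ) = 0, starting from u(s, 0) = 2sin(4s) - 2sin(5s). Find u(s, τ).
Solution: Substitute u = exp(-2τ)w, i.e. w = exp(2τ)u.
By the product rule, u_τ = exp(-2τ)(w_τ - 2w), u_ss = exp(-2τ)w_ss.
Substituting into the PDE and dividing by exp(-2τ): w_τ - 2w = (1/2)w_ss - 2w.
The lower-order terms cancel, leaving the standard heat equation w_τ = (1/2)w_ss.
Initial data for w: w(s,0) = u(s,0) = 2sin(4s) - 2sin(5s). The boundary conditions carry over: w(0,τ) = w(π,τ) = 0.
Solve for w:
  Using separation of variables w = X(s)T(τ):
  Eigenfunctions: sin(ns), n = 1, 2, 3, ...
  General solution: w(s, τ) = Σ c_n sin(ns) exp(-n² τ/2)
  Matching w(s,0) = 2sin(4s) - 2sin(5s) term by term: c_4=2, c_5=-2.
Hence w(s,τ) = 2exp(-8τ)sin(4s) - 2exp(-25τ/2)sin(5s).
Transform back: u(s,τ) = exp(-2τ)w(s,τ).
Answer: u(s, τ) = 2exp(-10τ)sin(4s) - 2exp(-29τ/2)sin(5s)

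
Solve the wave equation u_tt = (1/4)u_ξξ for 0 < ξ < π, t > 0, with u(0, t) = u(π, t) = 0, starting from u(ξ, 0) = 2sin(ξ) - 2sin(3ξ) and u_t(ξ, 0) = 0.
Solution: Using separation of variables u = X(ξ)T(t):
Eigenfunctions: sin(nξ), n = 1, 2, 3, ...
General solution: u(ξ, t) = Σ [A_n cos(n t/2) + B_n sin(n t/2)] sin(nξ)
From u(ξ,0) = 2sin(ξ) - 2sin(3ξ): A_1=2, A_3=-2. From u_t(ξ,0) = 0: all B_n = 0.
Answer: u(ξ, t) = 2sin(ξ)cos(t/2) - 2sin(3ξ)cos(3t/2)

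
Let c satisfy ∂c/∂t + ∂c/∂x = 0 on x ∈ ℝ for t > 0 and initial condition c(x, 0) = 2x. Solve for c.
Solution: By characteristics (dx/dt = 1), c(x,t) = f(x - t) with f = c(·, 0).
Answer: c(x, t) = -2t + 2x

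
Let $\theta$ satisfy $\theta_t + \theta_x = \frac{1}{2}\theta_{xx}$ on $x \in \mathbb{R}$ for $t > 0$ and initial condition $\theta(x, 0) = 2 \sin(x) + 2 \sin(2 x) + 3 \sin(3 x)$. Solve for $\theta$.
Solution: Change to a moving frame: let $\eta = x - t$, $\sigma = t$ and write $\theta(x,t) = u(\eta,\sigma)$.
By the chain rule $\theta_t = u_{\sigma} - u_{\eta}$, $\theta_x = u_{\eta}$, $\theta_{xx} = u_{\eta\eta}$.
Then $\theta_t + \theta_x = u_{\sigma}$: the advection term cancels and the PDE becomes the heat equation $u_{\sigma} = \frac{1}{2}u_{\eta\eta}$ on $\eta \in \mathbb{R}$.
Initial data: $u(\eta,0) = \theta(\eta,0) = 2 \sin(\eta) + 2 \sin(2 \eta) + 3 \sin(3 \eta)$.
On $\eta \in \mathbb{R}$ each mode satisfies $(\sin(n\eta))'' = -n^2 \sin(n\eta)$, so $e^{-n^2\sigma/2} \sin(n\eta)$ solves the heat equation; by superposition $u(\eta,\sigma) = \sum c_n e^{-n^2\sigma/2} \sin(n\eta)$.
Reading off the coefficients: $c_1=2, c_2=2, c_3=3$, so $u(\eta,\sigma) = 2 e^{-2 \sigma} \sin(2 \eta) + 2 e^{-\sigma/2} \sin(\eta) + 3 e^{-9 \sigma/2} \sin(3 \eta)$.
Substituting back $\eta = x - t$, $\sigma = t$: $\theta(x,t) = u(x - t, t)$.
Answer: $\theta(x, t) = -2 e^{-2 t} \sin(2 t - 2 x) - 2 e^{-t/2} \sin(t - x) - 3 e^{-9 t/2} \sin(3 t - 3 x)$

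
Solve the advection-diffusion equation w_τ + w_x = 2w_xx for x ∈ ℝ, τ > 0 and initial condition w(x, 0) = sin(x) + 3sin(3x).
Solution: Moving frame: η = x - τ, σ = τ, w = u(η,σ), so w_τ = u_σ - u_η and w_xx = u_ηη.
Hence w_τ + w_x = u_σ and the PDE becomes the heat equation u_σ = 2u_ηη on η ∈ ℝ.
Initial data: u(η,0) = w(η,0) = sin(η) + 3sin(3η). Each mode sin(nη) decays as exp(-2n²σ) on ℝ, so u(η,σ) = Σ c_n exp(-2n²σ) sin(nη) with c_1=1, c_3=3: u(η,σ) = exp(-2σ)sin(η) + 3exp(-18σ)sin(3η).
Substituting back: w(x,τ) = u(x - τ, τ).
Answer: w(x, τ) = exp(-2τ)sin(x - τ) + 3exp(-18τ)sin(3x - 3τ)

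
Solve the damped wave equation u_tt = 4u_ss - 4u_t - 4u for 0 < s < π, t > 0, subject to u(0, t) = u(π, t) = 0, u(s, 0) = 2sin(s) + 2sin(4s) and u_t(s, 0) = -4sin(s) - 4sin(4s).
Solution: Substitute u = exp(-2t)w.
Then u_t = exp(-2t)(w_t - 2w), u_tt = exp(-2t)(w_tt - 4w_t + 4w), u_ss = exp(-2t)w_ss; substituting and dividing by exp(-2t), the lower-order terms cancel: w_tt = 4w_ss (standard wave equation).
Data for w: w(s,0) = u(s,0) = 2sin(s) + 2sin(4s); w_t(s,0) = u_t(s,0) + 2u(s,0) = 0. The boundary conditions carry over: w(0,t) = w(π,t) = 0.
Separating variables: w = Σ [A_n cos(ω_n t) + B_n sin(ω_n t)] sin(ns), ω_n = 2n. From ICs: A_1=2, A_4=2.
So w(s,t) = 2sin(s)cos(2t) + 2sin(4s)cos(8t), and u(s,t) = exp(-2t)w(s,t).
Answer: u(s, t) = 2exp(-2t)sin(s)cos(2t) + 2exp(-2t)sin(4s)cos(8t)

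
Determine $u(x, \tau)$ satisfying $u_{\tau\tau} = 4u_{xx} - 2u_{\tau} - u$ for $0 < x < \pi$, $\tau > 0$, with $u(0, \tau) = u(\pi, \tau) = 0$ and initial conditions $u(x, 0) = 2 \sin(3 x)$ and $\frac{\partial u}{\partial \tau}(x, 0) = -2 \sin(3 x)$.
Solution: Substitute $u = e^{-\tau}w$.
Then $u_{\tau} = e^{-\tau}(w_{\tau} - w)$, $u_{\tau\tau} = e^{-\tau}(w_{\tau\tau} - 2w_{\tau} + w)$, $u_{xx} = e^{-\tau}w_{xx}$; substituting and dividing by $e^{-\tau}$, the lower-order terms cancel: $w_{\tau\tau} = 4w_{xx}$ (standard wave equation).
Data for $w$: $w(x,0) = u(x,0) = 2 \sin(3 x)$; $w_{\tau}(x,0) = u_{\tau}(x,0) + u(x,0) = 0$. The boundary conditions carry over: $w(0,\tau) = w(\pi,\tau) = 0$.
Separating variables: $w = \sum [A_n \cos(\omega_n \tau) + B_n \sin(\omega_n \tau)] \sin(nx)$, $\omega_n = 2n$. From ICs: $A_3=2$.
So $w(x,\tau) = 2 \sin(3 x) \cos(6 \tau)$, and $u(x,\tau) = e^{-\tau}w(x,\tau)$.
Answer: $u(x, \tau) = 2 e^{-\tau} \sin(3 x) \cos(6 \tau)$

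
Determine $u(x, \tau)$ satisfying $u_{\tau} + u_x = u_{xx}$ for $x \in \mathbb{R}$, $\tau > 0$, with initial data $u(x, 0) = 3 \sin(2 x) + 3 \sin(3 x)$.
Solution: Change to a moving frame: let $\eta = x - \tau$, $\sigma = \tau$ and write $u(x,\tau) = w(\eta,\sigma)$.
By the chain rule $u_{\tau} = w_{\sigma} - w_{\eta}$, $u_x = w_{\eta}$, $u_{xx} = w_{\eta\eta}$.
Then $u_{\tau} + u_x = w_{\sigma}$: the advection term cancels and the PDE becomes the heat equation $w_{\sigma} = w_{\eta\eta}$ on $\eta \in \mathbb{R}$.
Initial data: $w(\eta,0) = u(\eta,0) = 3 \sin(2 \eta) + 3 \sin(3 \eta)$.
On $\eta \in \mathbb{R}$ each mode satisfies $(\sin(n\eta))'' = -n^2 \sin(n\eta)$, so $e^{-n^2\sigma} \sin(n\eta)$ solves the heat equation; by superposition $w(\eta,\sigma) = \sum c_n e^{-n^2\sigma} \sin(n\eta)$.
Reading off the coefficients: $c_2=3, c_3=3$, so $w(\eta,\sigma) = 3 e^{-4 \sigma} \sin(2 \eta) + 3 e^{-9 \sigma} \sin(3 \eta)$.
Substituting back $\eta = x - \tau$, $\sigma = \tau$: $u(x,\tau) = w(x - \tau, \tau)$.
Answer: $u(x, \tau) = -3 e^{-4 \tau} \sin(2 \tau - 2 x) - 3 e^{-9 \tau} \sin(3 \tau - 3 x)$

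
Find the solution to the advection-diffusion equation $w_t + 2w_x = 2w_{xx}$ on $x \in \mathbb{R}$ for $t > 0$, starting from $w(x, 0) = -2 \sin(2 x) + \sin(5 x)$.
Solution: Change to a moving frame: let $\eta = x - 2t$, $\sigma = t$ and write $w(x,t) = u(\eta,\sigma)$.
By the chain rule $w_t = u_{\sigma} - 2u_{\eta}$, $w_x = u_{\eta}$, $w_{xx} = u_{\eta\eta}$.
Then $w_t + 2w_x = u_{\sigma}$: the advection term cancels and the PDE becomes the heat equation $u_{\sigma} = 2u_{\eta\eta}$ on $\eta \in \mathbb{R}$.
Initial data: $u(\eta,0) = w(\eta,0) = -2 \sin(2 \eta) + \sin(5 \eta)$.
On $\eta \in \mathbb{R}$ each mode satisfies $(\sin(n\eta))'' = -n^2 \sin(n\eta)$, so $e^{-2n^2\sigma} \sin(n\eta)$ solves the heat equation; by superposition $u(\eta,\sigma) = \sum c_n e^{-2n^2\sigma} \sin(n\eta)$.
Reading off the coefficients: $c_2=-2, c_5=1$, so $u(\eta,\sigma) = -2 e^{-8 \sigma} \sin(2 \eta) + e^{-50 \sigma} \sin(5 \eta)$.
Substituting back $\eta = x - 2t$, $\sigma = t$: $w(x,t) = u(x - 2t, t)$.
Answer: $w(x, t) = 2 e^{-8 t} \sin(4 t - 2 x) -  e^{-50 t} \sin(10 t - 5 x)$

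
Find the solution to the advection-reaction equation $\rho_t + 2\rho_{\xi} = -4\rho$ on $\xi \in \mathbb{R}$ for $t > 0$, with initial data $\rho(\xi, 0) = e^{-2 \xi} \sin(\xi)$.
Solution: Substitute $\rho = e^{-2\xi}u$, i.e. $u = e^{2\xi}\rho$.
By the product rule, $\rho_{\xi} = e^{-2\xi}(u_{\xi} - 2u)$, $\rho_t = e^{-2\xi}u_t$.
Substituting into the PDE and dividing by $e^{-2\xi}$: $u_t + 2(u_{\xi} - 2u) = -4u$.
The lower-order terms cancel, leaving the standard advection equation $u_t + 2u_{\xi} = 0$.
Initial data for $u$: $u(\xi,0) = e^{2\xi}\rho(\xi,0) = \sin(\xi)$.
Solve for $u$:
  By method of characteristics (waves move right with speed 2):
  Along characteristics $\xi - 2t =$ const, $u$ is constant, so $u(\xi,t) = f(\xi - 2t)$ with $f = u( \cdot , 0)$.
Hence $u(\xi,t) = - \sin(2 t - \xi)$.
Transform back: $\rho(\xi,t) = e^{-2\xi}u(\xi,t)$.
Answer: $\rho(\xi, t) = e^{-2 \xi} \sin(\xi - 2 t)$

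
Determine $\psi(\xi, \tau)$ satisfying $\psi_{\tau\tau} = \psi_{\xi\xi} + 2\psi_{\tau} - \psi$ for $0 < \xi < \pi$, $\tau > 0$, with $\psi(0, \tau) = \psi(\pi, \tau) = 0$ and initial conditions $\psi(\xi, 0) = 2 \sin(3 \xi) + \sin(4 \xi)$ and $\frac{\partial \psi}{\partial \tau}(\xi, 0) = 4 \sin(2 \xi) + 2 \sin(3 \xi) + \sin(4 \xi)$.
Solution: Substitute $\psi = e^{\tau}u$, i.e. $u = e^{-\tau}\psi$.
By the product rule, $\psi_{\tau} = e^{\tau}(u_{\tau} + u)$, $\psi_{\tau\tau} = e^{\tau}(u_{\tau\tau} + 2u_{\tau} + u)$, $\psi_{\xi\xi} = e^{\tau}u_{\xi\xi}$.
Substituting into the PDE and dividing by $e^{\tau}$: $u_{\tau\tau} + 2u_{\tau} + u = u_{\xi\xi} + 2(u_{\tau} + u) - u$.
The lower-order terms cancel, leaving the standard wave equation $u_{\tau\tau} = u_{\xi\xi}$.
Initial data for $u$: $u(\xi,0) = \psi(\xi,0) = 2 \sin(3 \xi) + \sin(4 \xi)$; $u_{\tau}(\xi,0) = \psi_{\tau}(\xi,0) - \psi(\xi,0) = 4 \sin(2 \xi)$. The boundary conditions carry over: $u(0,\tau) = u(\pi,\tau) = 0$.
Solve for $u$:
  Using separation of variables $u = X(\xi)T(\tau)$:
  Eigenfunctions: $\sin(n\xi)$, $n = 1, 2, 3, \ldots$
  General solution: $u(\xi, \tau) = \sum [A_n \cos(n \tau) + B_n \sin(n \tau)] \sin(n\xi)$
  From $u(\xi,0) = 2 \sin(3 \xi) + \sin(4 \xi)$: $A_3=2, A_4=1$. From $u_{\tau}(\xi,0) = 4 \sin(2 \xi)$, using $u_{\tau}(\xi,0) = \sum \omega_n B_n \sin(n\xi)$ with $\omega_n = n$: $B_2 = 4/2 = 2$.
Hence $u(\xi,\tau) = 2 \sin(2 \xi) \sin(2 \tau) + 2 \sin(3 \xi) \cos(3 \tau) + \sin(4 \xi) \cos(4 \tau)$.
Transform back: $\psi(\xi,\tau) = e^{\tau}u(\xi,\tau)$.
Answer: $\psi(\xi, \tau) = 2 e^{\tau} \sin(2 \tau) \sin(2 \xi) + 2 e^{\tau} \sin(3 \xi) \cos(3 \tau) + e^{\tau} \sin(4 \xi) \cos(4 \tau)$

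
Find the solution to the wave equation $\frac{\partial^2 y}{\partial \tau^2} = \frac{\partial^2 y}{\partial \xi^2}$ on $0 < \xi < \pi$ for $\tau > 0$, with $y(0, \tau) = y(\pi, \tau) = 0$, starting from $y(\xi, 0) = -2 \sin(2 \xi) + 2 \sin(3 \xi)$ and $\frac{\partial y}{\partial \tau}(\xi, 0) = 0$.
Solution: Using separation of variables $y = X(\xi)T(\tau)$:
Eigenfunctions: $\sin(n\xi)$, $n = 1, 2, 3, \ldots$
General solution: $y(\xi, \tau) = \sum [A_n \cos(n \tau) + B_n \sin(n \tau)] \sin(n\xi)$
From $y(\xi,0) = -2 \sin(2 \xi) + 2 \sin(3 \xi)$: $A_2=-2, A_3=2$. From $y_{\tau}(\xi,0) = 0$: all $B_n = 0$.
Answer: $y(\xi, \tau) = -2 \sin(2 \xi) \cos(2 \tau) + 2 \sin(3 \xi) \cos(3 \tau)$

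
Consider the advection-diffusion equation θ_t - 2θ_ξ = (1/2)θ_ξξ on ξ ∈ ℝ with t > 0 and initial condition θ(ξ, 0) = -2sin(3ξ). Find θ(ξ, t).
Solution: Moving frame: η = ξ + 2t, σ = t, θ = u(η,σ), so θ_t = u_σ + 2u_η and θ_ξξ = u_ηη.
Hence θ_t - 2θ_ξ = u_σ and the PDE becomes the heat equation u_σ = (1/2)u_ηη on η ∈ ℝ.
Initial data: u(η,0) = θ(η,0) = -2sin(3η). Each mode sin(nη) decays as exp(-n²σ/2) on ℝ, so u(η,σ) = Σ c_n exp(-n²σ/2) sin(nη) with c_3=-2: u(η,σ) = -2exp(-9σ/2)sin(3η).
Substituting back: θ(ξ,t) = u(ξ + 2t, t).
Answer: θ(ξ, t) = -2exp(-9t/2)sin(6t + 3ξ)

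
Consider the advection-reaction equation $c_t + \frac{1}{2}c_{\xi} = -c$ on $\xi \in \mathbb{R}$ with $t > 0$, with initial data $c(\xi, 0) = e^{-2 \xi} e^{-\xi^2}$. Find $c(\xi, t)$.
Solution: Substitute $c = e^{-2\xi}u$.
Then $c_{\xi} = e^{-2\xi}(u_{\xi} - 2u)$, $c_t = e^{-2\xi}u_t$; substituting and dividing by $e^{-2\xi}$, the lower-order terms cancel: $u_t + \frac{1}{2}u_{\xi} = 0$ (standard advection equation).
Data for $u$: $u(\xi,0) = e^{2\xi}c(\xi,0) = e^{-\xi^2}$.
By characteristics ($d\xi/dt = 1/2$), $u(\xi,t) = f(\xi - \frac{1}{2}t)$ with $f = u( \cdot , 0)$.
So $u(\xi,t) = e^{-(-t/2 + \xi)^2}$, and $c(\xi,t) = e^{-2\xi}u(\xi,t)$.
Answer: $c(\xi, t) = e^{-2 \xi} e^{-(\xi - t/2)^2}$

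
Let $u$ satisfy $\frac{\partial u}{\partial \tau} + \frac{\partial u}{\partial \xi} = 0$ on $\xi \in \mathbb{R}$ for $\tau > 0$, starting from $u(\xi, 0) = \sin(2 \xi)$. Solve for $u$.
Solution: By method of characteristics (waves move right with speed 1):
Along characteristics $\xi - \tau =$ const, $u$ is constant, so $u(\xi,\tau) = f(\xi - \tau)$ with $f = u( \cdot , 0)$.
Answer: $u(\xi, \tau) = - \sin(2 \tau - 2 \xi)$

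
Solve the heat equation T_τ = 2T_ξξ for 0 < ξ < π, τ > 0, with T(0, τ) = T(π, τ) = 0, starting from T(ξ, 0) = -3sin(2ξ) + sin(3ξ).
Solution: Using separation of variables T = X(ξ)G(τ):
Eigenfunctions: sin(nξ), n = 1, 2, 3, ...
General solution: T(ξ, τ) = Σ c_n sin(nξ) exp(-2n² τ)
Matching T(ξ,0) = -3sin(2ξ) + sin(3ξ) term by term: c_2=-3, c_3=1.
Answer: T(ξ, τ) = -3exp(-8τ)sin(2ξ) + exp(-18τ)sin(3ξ)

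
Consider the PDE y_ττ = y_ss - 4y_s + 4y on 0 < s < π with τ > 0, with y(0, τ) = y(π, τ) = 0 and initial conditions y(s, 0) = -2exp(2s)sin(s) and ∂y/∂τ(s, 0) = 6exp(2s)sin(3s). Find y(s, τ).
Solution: Substitute y = exp(2s)u, i.e. u = exp(-2s)y.
By the product rule, y_s = exp(2s)(u_s + 2u), y_ss = exp(2s)(u_ss + 4u_s + 4u), y_ττ = exp(2s)u_ττ.
Substituting into the PDE and dividing by exp(2s): u_ττ = (u_ss + 4u_s + 4u) - 4(u_s + 2u) + 4u.
The lower-order terms cancel, leaving the standard wave equation u_ττ = u_ss.
Initial data for u: u(s,0) = exp(-2s)y(s,0) = -2sin(s); u_τ(s,0) = exp(-2s)y_τ(s,0) = 6sin(3s). The boundary conditions carry over: u(0,τ) = u(π,τ) = 0.
Solve for u:
  Using separation of variables u = X(s)T(τ):
  Eigenfunctions: sin(ns), n = 1, 2, 3, ...
  General solution: u(s, τ) = Σ [A_n cos(n τ) + B_n sin(n τ)] sin(ns)
  From u(s,0) = -2sin(s): A_1=-2. From u_τ(s,0) = 6sin(3s), using u_τ(s,0) = Σ ω_n B_n sin(ns) with ω_n = n: B_3 = 6/3 = 2.
Hence u(s,τ) = -2sin(s)cos(τ) + 2sin(3s)sin(3τ).
Transform back: y(s,τ) = exp(2s)u(s,τ).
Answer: y(s, τ) = -2exp(2s)sin(s)cos(τ) + 2exp(2s)sin(3s)sin(3τ)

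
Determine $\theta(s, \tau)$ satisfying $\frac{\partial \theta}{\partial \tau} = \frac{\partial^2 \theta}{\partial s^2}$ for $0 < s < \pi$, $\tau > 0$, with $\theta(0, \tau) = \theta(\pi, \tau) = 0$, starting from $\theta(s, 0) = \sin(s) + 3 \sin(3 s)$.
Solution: Using separation of variables $\theta = X(s)G(\tau)$:
Eigenfunctions: $\sin(ns)$, $n = 1, 2, 3, \ldots$
General solution: $\theta(s, \tau) = \sum c_n \sin(ns) e^{-n^2 \tau}$
Matching $\theta(s,0) = \sin(s) + 3 \sin(3 s)$ term by term: $c_1=1, c_3=3$.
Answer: $\theta(s, \tau) = e^{-\tau} \sin(s) + 3 e^{-9 \tau} \sin(3 s)$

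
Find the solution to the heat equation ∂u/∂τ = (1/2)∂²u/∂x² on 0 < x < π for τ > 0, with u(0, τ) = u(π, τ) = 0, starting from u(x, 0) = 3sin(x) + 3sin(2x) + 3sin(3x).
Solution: Separating variables: u = Σ c_n exp(-n²τ/2) sin(nx). From u(x,0) = 3sin(x) + 3sin(2x) + 3sin(3x): c_1=3, c_2=3, c_3=3.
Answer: u(x, τ) = 3exp(-2τ)sin(2x) + 3exp(-τ/2)sin(x) + 3exp(-9τ/2)sin(3x)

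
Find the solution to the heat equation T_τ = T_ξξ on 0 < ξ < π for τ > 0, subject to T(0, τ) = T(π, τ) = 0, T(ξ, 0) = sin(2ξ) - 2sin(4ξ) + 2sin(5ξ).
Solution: Separating variables: T = Σ c_n exp(-n²τ) sin(nξ). From T(ξ,0) = sin(2ξ) - 2sin(4ξ) + 2sin(5ξ): c_2=1, c_4=-2, c_5=2.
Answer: T(ξ, τ) = exp(-4τ)sin(2ξ) - 2exp(-16τ)sin(4ξ) + 2exp(-25τ)sin(5ξ)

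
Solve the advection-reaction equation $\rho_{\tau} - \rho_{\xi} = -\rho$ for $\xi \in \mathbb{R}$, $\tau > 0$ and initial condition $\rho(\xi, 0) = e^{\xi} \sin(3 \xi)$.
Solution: Substitute $\rho = e^{\xi}u$.
Then $\rho_{\xi} = e^{\xi}(u_{\xi} + u)$, $\rho_{\tau} = e^{\xi}u_{\tau}$; substituting and dividing by $e^{\xi}$, the lower-order terms cancel: $u_{\tau} - u_{\xi} = 0$ (standard advection equation).
Data for $u$: $u(\xi,0) = e^{-\xi}\rho(\xi,0) = \sin(3 \xi)$.
By characteristics ($d\xi/d\tau = -1$), $u(\xi,\tau) = f(\xi + \tau)$ with $f = u( \cdot , 0)$.
So $u(\xi,\tau) = \sin(3 \xi + 3 \tau)$, and $\rho(\xi,\tau) = e^{\xi}u(\xi,\tau)$.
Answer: $\rho(\xi, \tau) = e^{\xi} \sin(3 \tau + 3 \xi)$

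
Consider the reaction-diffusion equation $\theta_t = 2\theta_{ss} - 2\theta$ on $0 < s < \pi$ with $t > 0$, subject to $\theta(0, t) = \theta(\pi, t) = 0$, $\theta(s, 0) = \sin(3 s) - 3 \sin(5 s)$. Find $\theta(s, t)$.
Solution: Substitute $\theta = e^{-2t}u$, i.e. $u = e^{2t}\theta$.
By the product rule, $\theta_t = e^{-2t}(u_t - 2u)$, $\theta_{ss} = e^{-2t}u_{ss}$.
Substituting into the PDE and dividing by $e^{-2t}$: $u_t - 2u = 2u_{ss} - 2u$.
The lower-order terms cancel, leaving the standard heat equation $u_t = 2u_{ss}$.
Initial data for $u$: $u(s,0) = \theta(s,0) = \sin(3 s) - 3 \sin(5 s)$. The boundary conditions carry over: $u(0,t) = u(\pi,t) = 0$.
Solve for $u$:
  Using separation of variables $u = X(s)G(t)$:
  Eigenfunctions: $\sin(ns)$, $n = 1, 2, 3, \ldots$
  General solution: $u(s, t) = \sum c_n \sin(ns) e^{-2n^2 t}$
  Matching $u(s,0) = \sin(3 s) - 3 \sin(5 s)$ term by term: $c_3=1, c_5=-3$.
Hence $u(s,t) = e^{-18 t} \sin(3 s) - 3 e^{-50 t} \sin(5 s)$.
Transform back: $\theta(s,t) = e^{-2t}u(s,t)$.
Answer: $\theta(s, t) = e^{-20 t} \sin(3 s) - 3 e^{-52 t} \sin(5 s)$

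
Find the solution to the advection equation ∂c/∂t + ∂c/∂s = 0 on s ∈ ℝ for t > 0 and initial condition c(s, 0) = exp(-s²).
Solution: By characteristics (ds/dt = 1), c(s,t) = f(s - t) with f = c(·, 0).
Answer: c(s, t) = exp(-(s - t)²)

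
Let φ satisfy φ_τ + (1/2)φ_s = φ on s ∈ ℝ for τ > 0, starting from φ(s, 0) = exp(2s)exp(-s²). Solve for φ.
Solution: Substitute φ = exp(2s)u.
Then φ_s = exp(2s)(u_s + 2u), φ_τ = exp(2s)u_τ; substituting and dividing by exp(2s), the lower-order terms cancel: u_τ + (1/2)u_s = 0 (standard advection equation).
Data for u: u(s,0) = exp(-2s)φ(s,0) = exp(-s²).
By characteristics (ds/dτ = 1/2), u(s,τ) = f(s - (1/2)τ) with f = u(·, 0).
So u(s,τ) = exp(-(s - τ/2)²), and φ(s,τ) = exp(2s)u(s,τ).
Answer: φ(s, τ) = exp(2s)exp(-(s - τ/2)²)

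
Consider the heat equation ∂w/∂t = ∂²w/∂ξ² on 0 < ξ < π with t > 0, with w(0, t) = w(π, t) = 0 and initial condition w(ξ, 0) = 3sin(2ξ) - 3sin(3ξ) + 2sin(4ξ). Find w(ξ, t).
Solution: Separating variables: w = Σ c_n exp(-n²t) sin(nξ). From w(ξ,0) = 3sin(2ξ) - 3sin(3ξ) + 2sin(4ξ): c_2=3, c_3=-3, c_4=2.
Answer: w(ξ, t) = 3exp(-4t)sin(2ξ) - 3exp(-9t)sin(3ξ) + 2exp(-16t)sin(4ξ)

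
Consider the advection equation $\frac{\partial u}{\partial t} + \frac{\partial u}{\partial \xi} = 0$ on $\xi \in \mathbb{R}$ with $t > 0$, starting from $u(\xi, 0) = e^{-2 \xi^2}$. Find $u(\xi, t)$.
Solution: By method of characteristics (waves move right with speed 1):
Along characteristics $\xi - t =$ const, $u$ is constant, so $u(\xi,t) = f(\xi - t)$ with $f = u( \cdot , 0)$.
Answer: $u(\xi, t) = e^{-2 (\xi - t)^2}$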